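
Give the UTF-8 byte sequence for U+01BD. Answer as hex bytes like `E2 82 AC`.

C6 BD

U+01BD = 0x1BD = 445 decimal. In range U+0080–U+07FF → 2-byte form: 110xxxxx 10xxxxxx.
Binary (11 bits): 00110111101.
Split 5+6: 00110 | 111101.
Byte 1: 11000110 = 0xC6.
Byte 2: 10111101 = 0xBD.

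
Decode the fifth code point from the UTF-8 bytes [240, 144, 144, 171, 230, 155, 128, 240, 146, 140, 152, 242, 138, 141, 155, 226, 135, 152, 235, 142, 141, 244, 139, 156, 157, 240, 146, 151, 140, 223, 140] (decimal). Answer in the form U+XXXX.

U+21D8

Offset 0: leading byte 0xF0 = 11110000 → 4-byte char #1 = F0 90 90 AB.
Offset 4: leading byte 0xE6 = 11100110 → 3-byte char #2 = E6 9B 80.
Offset 7: leading byte 0xF0 = 11110000 → 4-byte char #3 = F0 92 8C 98.
Offset 11: leading byte 0xF2 = 11110010 → 4-byte char #4 = F2 8A 8D 9B.
Offset 15: leading byte 0xE2 = 11100010 → 3-byte char #5 = E2 87 98.
Leading byte 0xE2 = 11100010 matches 1110xxxx → 3-byte sequence.
Byte 1: 0xE2 = 11100010, payload 0010 (4 bits).
Byte 2: 0x87 = 10000111 (10xxxxxx ✓), payload 000111.
Byte 3: 0x98 = 10011000 (10xxxxxx ✓), payload 011000.
Concatenate: 0010000111011000 = 0x21D8 (16 bits → U+21D8).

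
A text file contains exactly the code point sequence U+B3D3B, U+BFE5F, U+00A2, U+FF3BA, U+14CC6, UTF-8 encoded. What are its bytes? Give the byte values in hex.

U+B3D3B: 4-byte form → F2 B3 B4 BB.
U+BFE5F: 4-byte form → F2 BF B9 9F.
U+00A2: 2-byte form → C2 A2.
U+FF3BA: 4-byte form → F3 BF 8E BA.
U+14CC6: 4-byte form → F0 94 B3 86.
Concatenated (18 bytes): F2 B3 B4 BB F2 BF B9 9F C2 A2 F3 BF 8E BA F0 94 B3 86.

F2 B3 B4 BB F2 BF B9 9F C2 A2 F3 BF 8E BA F0 94 B3 86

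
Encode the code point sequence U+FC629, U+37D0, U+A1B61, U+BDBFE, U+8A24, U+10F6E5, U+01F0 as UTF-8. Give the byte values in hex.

U+FC629: 4-byte form → F3 BC 98 A9.
U+37D0: 3-byte form → E3 9F 90.
U+A1B61: 4-byte form → F2 A1 AD A1.
U+BDBFE: 4-byte form → F2 BD AF BE.
U+8A24: 3-byte form → E8 A8 A4.
U+10F6E5: 4-byte form → F4 8F 9B A5.
U+01F0: 2-byte form → C7 B0.
Concatenated (24 bytes): F3 BC 98 A9 E3 9F 90 F2 A1 AD A1 F2 BD AF BE E8 A8 A4 F4 8F 9B A5 C7 B0.

F3 BC 98 A9 E3 9F 90 F2 A1 AD A1 F2 BD AF BE E8 A8 A4 F4 8F 9B A5 C7 B0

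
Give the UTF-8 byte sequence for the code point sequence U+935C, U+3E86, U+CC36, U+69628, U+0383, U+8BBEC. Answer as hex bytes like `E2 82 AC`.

U+935C: 3-byte form → E9 8D 9C.
U+3E86: 3-byte form → E3 BA 86.
U+CC36: 3-byte form → EC B0 B6.
U+69628: 4-byte form → F1 A9 98 A8.
U+0383: 2-byte form → CE 83.
U+8BBEC: 4-byte form → F2 8B AF AC.
Concatenated (19 bytes): E9 8D 9C E3 BA 86 EC B0 B6 F1 A9 98 A8 CE 83 F2 8B AF AC.

E9 8D 9C E3 BA 86 EC B0 B6 F1 A9 98 A8 CE 83 F2 8B AF AC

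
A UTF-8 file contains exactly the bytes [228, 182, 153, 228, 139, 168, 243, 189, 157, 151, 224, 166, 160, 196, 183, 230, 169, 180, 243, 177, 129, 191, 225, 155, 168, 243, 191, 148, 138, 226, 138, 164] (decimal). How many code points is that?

10

Byte at offset 0: 0xE4 = 11100100 → 3-byte char (#1). Advance 3.
Byte at offset 3: 0xE4 = 11100100 → 3-byte char (#2). Advance 3.
Byte at offset 6: 0xF3 = 11110011 → 4-byte char (#3). Advance 4.
Byte at offset 10: 0xE0 = 11100000 → 3-byte char (#4). Advance 3.
Byte at offset 13: 0xC4 = 11000100 → 2-byte char (#5). Advance 2.
Byte at offset 15: 0xE6 = 11100110 → 3-byte char (#6). Advance 3.
Byte at offset 18: 0xF3 = 11110011 → 4-byte char (#7). Advance 4.
Byte at offset 22: 0xE1 = 11100001 → 3-byte char (#8). Advance 3.
Byte at offset 25: 0xF3 = 11110011 → 4-byte char (#9). Advance 4.
Byte at offset 29: 0xE2 = 11100010 → 3-byte char (#10). Advance 3.
Reached end at offset 32 after 10 code points.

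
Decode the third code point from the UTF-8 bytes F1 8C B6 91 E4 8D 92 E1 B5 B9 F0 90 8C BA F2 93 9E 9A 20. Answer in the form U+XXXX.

Offset 0: leading byte 0xF1 = 11110001 → 4-byte char #1 = F1 8C B6 91.
Offset 4: leading byte 0xE4 = 11100100 → 3-byte char #2 = E4 8D 92.
Offset 7: leading byte 0xE1 = 11100001 → 3-byte char #3 = E1 B5 B9.
Leading byte 0xE1 = 11100001 matches 1110xxxx → 3-byte sequence.
Byte 1: 0xE1 = 11100001, payload 0001 (4 bits).
Byte 2: 0xB5 = 10110101 (10xxxxxx ✓), payload 110101.
Byte 3: 0xB9 = 10111001 (10xxxxxx ✓), payload 111001.
Concatenate: 0001110101111001 = 0x1D79 (16 bits → U+1D79).

U+1D79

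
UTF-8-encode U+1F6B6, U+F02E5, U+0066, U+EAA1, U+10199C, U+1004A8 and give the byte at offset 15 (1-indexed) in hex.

0xA6

1-indexed offset 15 is 0-indexed offset 14.
U+1F6B6 → 4-byte form F0 9F 9A B6 at offsets 0–3.
U+F02E5 → 4-byte form F3 B0 8B A5 at offsets 4–7.
U+0066 → 1-byte form 66 at offsets 8–8.
U+EAA1 → 3-byte form EE AA A1 at offsets 9–11.
U+10199C → 4-byte form F4 81 A6 9C at offsets 12–15.
Offset 14 falls in char 5's range; it's byte 3 of F4 81 A6 9C = 0xA6.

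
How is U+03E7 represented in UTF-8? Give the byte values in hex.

U+03E7 = 0x3E7 = 999 decimal. In range U+0080–U+07FF → 2-byte form: 110xxxxx 10xxxxxx.
Binary (11 bits): 01111100111.
Split 5+6: 01111 | 100111.
Byte 1: 11001111 = 0xCF.
Byte 2: 10100111 = 0xA7.

CF A7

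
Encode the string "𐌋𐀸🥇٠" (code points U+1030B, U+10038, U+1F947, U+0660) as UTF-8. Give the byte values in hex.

U+1030B: 4-byte form → F0 90 8C 8B.
U+10038: 4-byte form → F0 90 80 B8.
U+1F947: 4-byte form → F0 9F A5 87.
U+0660: 2-byte form → D9 A0.
Concatenated (14 bytes): F0 90 8C 8B F0 90 80 B8 F0 9F A5 87 D9 A0.

F0 90 8C 8B F0 90 80 B8 F0 9F A5 87 D9 A0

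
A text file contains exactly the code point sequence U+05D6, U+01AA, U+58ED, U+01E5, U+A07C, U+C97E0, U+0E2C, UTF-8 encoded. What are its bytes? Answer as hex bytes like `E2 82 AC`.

D7 96 C6 AA E5 A3 AD C7 A5 EA 81 BC F3 89 9F A0 E0 B8 AC

U+05D6: 2-byte form → D7 96.
U+01AA: 2-byte form → C6 AA.
U+58ED: 3-byte form → E5 A3 AD.
U+01E5: 2-byte form → C7 A5.
U+A07C: 3-byte form → EA 81 BC.
U+C97E0: 4-byte form → F3 89 9F A0.
U+0E2C: 3-byte form → E0 B8 AC.
Concatenated (19 bytes): D7 96 C6 AA E5 A3 AD C7 A5 EA 81 BC F3 89 9F A0 E0 B8 AC.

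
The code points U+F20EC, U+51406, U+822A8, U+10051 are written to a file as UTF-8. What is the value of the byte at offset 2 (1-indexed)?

1-indexed offset 2 is 0-indexed offset 1.
U+F20EC → 4-byte form F3 B2 83 AC at offsets 0–3.
Offset 1 falls in char 1's range; it's byte 2 of F3 B2 83 AC = 0xB2.

0xB2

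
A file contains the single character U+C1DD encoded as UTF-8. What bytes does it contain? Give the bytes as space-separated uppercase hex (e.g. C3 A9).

U+C1DD = 0xC1DD = 49629 decimal. In range U+0800–U+FFFF → 3-byte form: 1110xxxx 10xxxxxx 10xxxxxx.
Binary (16 bits): 1100000111011101.
Split 4+6+6: 1100 | 000111 | 011101.
Byte 1: 11101100 = 0xEC.
Byte 2: 10000111 = 0x87.
Byte 3: 10011101 = 0x9D.

EC 87 9D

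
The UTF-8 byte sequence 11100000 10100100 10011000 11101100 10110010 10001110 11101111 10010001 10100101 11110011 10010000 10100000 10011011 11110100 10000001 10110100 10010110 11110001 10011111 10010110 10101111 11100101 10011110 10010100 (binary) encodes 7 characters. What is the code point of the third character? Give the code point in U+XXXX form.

Offset 0: leading byte 0xE0 = 11100000 → 3-byte char #1 = E0 A4 98.
Offset 3: leading byte 0xEC = 11101100 → 3-byte char #2 = EC B2 8E.
Offset 6: leading byte 0xEF = 11101111 → 3-byte char #3 = EF 91 A5.
Leading byte 0xEF = 11101111 matches 1110xxxx → 3-byte sequence.
Byte 1: 0xEF = 11101111, payload 1111 (4 bits).
Byte 2: 0x91 = 10010001 (10xxxxxx ✓), payload 010001.
Byte 3: 0xA5 = 10100101 (10xxxxxx ✓), payload 100101.
Concatenate: 1111010001100101 = 0xF465 (16 bits → U+F465).

U+F465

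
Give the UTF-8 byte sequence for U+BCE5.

EB B3 A5

U+BCE5 = 0xBCE5 = 48357 decimal. In range U+0800–U+FFFF → 3-byte form: 1110xxxx 10xxxxxx 10xxxxxx.
Binary (16 bits): 1011110011100101.
Split 4+6+6: 1011 | 110011 | 100101.
Byte 1: 11101011 = 0xEB.
Byte 2: 10110011 = 0xB3.
Byte 3: 10100101 = 0xA5.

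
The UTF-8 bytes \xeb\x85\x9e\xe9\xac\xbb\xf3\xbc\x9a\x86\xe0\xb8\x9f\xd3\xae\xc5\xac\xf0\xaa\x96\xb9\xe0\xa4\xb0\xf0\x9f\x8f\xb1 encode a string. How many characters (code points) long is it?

Byte at offset 0: 0xEB = 11101011 → 3-byte char (#1). Advance 3.
Byte at offset 3: 0xE9 = 11101001 → 3-byte char (#2). Advance 3.
Byte at offset 6: 0xF3 = 11110011 → 4-byte char (#3). Advance 4.
Byte at offset 10: 0xE0 = 11100000 → 3-byte char (#4). Advance 3.
Byte at offset 13: 0xD3 = 11010011 → 2-byte char (#5). Advance 2.
Byte at offset 15: 0xC5 = 11000101 → 2-byte char (#6). Advance 2.
Byte at offset 17: 0xF0 = 11110000 → 4-byte char (#7). Advance 4.
Byte at offset 21: 0xE0 = 11100000 → 3-byte char (#8). Advance 3.
Byte at offset 24: 0xF0 = 11110000 → 4-byte char (#9). Advance 4.
Reached end at offset 28 after 9 code points.

9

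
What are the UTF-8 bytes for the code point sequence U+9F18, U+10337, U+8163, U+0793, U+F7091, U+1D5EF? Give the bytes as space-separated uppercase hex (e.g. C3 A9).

U+9F18: 3-byte form → E9 BC 98.
U+10337: 4-byte form → F0 90 8C B7.
U+8163: 3-byte form → E8 85 A3.
U+0793: 2-byte form → DE 93.
U+F7091: 4-byte form → F3 B7 82 91.
U+1D5EF: 4-byte form → F0 9D 97 AF.
Concatenated (20 bytes): E9 BC 98 F0 90 8C B7 E8 85 A3 DE 93 F3 B7 82 91 F0 9D 97 AF.

E9 BC 98 F0 90 8C B7 E8 85 A3 DE 93 F3 B7 82 91 F0 9D 97 AF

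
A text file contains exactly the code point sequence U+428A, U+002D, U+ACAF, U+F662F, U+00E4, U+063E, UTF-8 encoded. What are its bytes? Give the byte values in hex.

U+428A: 3-byte form → E4 8A 8A.
U+002D: 1-byte form → 2D.
U+ACAF: 3-byte form → EA B2 AF.
U+F662F: 4-byte form → F3 B6 98 AF.
U+00E4: 2-byte form → C3 A4.
U+063E: 2-byte form → D8 BE.
Concatenated (15 bytes): E4 8A 8A 2D EA B2 AF F3 B6 98 AF C3 A4 D8 BE.

E4 8A 8A 2D EA B2 AF F3 B6 98 AF C3 A4 D8 BE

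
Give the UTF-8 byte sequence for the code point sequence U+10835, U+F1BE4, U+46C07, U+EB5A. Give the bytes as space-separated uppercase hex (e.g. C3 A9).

F0 90 A0 B5 F3 B1 AF A4 F1 86 B0 87 EE AD 9A

U+10835: 4-byte form → F0 90 A0 B5.
U+F1BE4: 4-byte form → F3 B1 AF A4.
U+46C07: 4-byte form → F1 86 B0 87.
U+EB5A: 3-byte form → EE AD 9A.
Concatenated (15 bytes): F0 90 A0 B5 F3 B1 AF A4 F1 86 B0 87 EE AD 9A.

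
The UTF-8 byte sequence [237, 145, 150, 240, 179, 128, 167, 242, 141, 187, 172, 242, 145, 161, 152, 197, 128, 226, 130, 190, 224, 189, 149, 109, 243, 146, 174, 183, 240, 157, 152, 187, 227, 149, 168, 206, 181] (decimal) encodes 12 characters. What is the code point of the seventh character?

U+0F55

Offset 0: leading byte 0xED = 11101101 → 3-byte char #1 = ED 91 96.
Offset 3: leading byte 0xF0 = 11110000 → 4-byte char #2 = F0 B3 80 A7.
Offset 7: leading byte 0xF2 = 11110010 → 4-byte char #3 = F2 8D BB AC.
Offset 11: leading byte 0xF2 = 11110010 → 4-byte char #4 = F2 91 A1 98.
Offset 15: leading byte 0xC5 = 11000101 → 2-byte char #5 = C5 80.
Offset 17: leading byte 0xE2 = 11100010 → 3-byte char #6 = E2 82 BE.
Offset 20: leading byte 0xE0 = 11100000 → 3-byte char #7 = E0 BD 95.
Leading byte 0xE0 = 11100000 matches 1110xxxx → 3-byte sequence.
Byte 1: 0xE0 = 11100000, payload 0000 (4 bits).
Byte 2: 0xBD = 10111101 (10xxxxxx ✓), payload 111101.
Byte 3: 0x95 = 10010101 (10xxxxxx ✓), payload 010101.
Concatenate: 0000111101010101 = 0xF55 (16 bits → U+0F55).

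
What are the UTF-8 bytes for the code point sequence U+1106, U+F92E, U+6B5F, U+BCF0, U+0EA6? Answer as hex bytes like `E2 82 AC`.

E1 84 86 EF A4 AE E6 AD 9F EB B3 B0 E0 BA A6

U+1106: 3-byte form → E1 84 86.
U+F92E: 3-byte form → EF A4 AE.
U+6B5F: 3-byte form → E6 AD 9F.
U+BCF0: 3-byte form → EB B3 B0.
U+0EA6: 3-byte form → E0 BA A6.
Concatenated (15 bytes): E1 84 86 EF A4 AE E6 AD 9F EB B3 B0 E0 BA A6.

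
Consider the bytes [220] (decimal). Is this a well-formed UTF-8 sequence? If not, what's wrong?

invalid (sequence truncated)

Leading byte 0xDC = 11011100 → 2-byte form, but only 1 byte is present.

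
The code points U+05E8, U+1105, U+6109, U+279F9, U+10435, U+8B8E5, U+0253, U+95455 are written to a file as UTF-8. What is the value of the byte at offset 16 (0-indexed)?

0xF2

U+05E8 → 2-byte form D7 A8 at offsets 0–1.
U+1105 → 3-byte form E1 84 85 at offsets 2–4.
U+6109 → 3-byte form E6 84 89 at offsets 5–7.
U+279F9 → 4-byte form F0 A7 A7 B9 at offsets 8–11.
U+10435 → 4-byte form F0 90 90 B5 at offsets 12–15.
U+8B8E5 → 4-byte form F2 8B A3 A5 at offsets 16–19.
Offset 16 falls in char 6's range; it's byte 1 of F2 8B A3 A5 = 0xF2.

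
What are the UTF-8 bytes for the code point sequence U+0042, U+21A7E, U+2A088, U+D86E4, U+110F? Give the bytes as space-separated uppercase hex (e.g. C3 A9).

42 F0 A1 A9 BE F0 AA 82 88 F3 98 9B A4 E1 84 8F

U+0042: 1-byte form → 42.
U+21A7E: 4-byte form → F0 A1 A9 BE.
U+2A088: 4-byte form → F0 AA 82 88.
U+D86E4: 4-byte form → F3 98 9B A4.
U+110F: 3-byte form → E1 84 8F.
Concatenated (16 bytes): 42 F0 A1 A9 BE F0 AA 82 88 F3 98 9B A4 E1 84 8F.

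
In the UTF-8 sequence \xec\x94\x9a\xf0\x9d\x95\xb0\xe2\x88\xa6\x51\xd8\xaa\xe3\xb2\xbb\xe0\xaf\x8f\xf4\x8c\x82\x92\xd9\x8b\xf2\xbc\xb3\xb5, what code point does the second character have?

Offset 0: leading byte 0xEC = 11101100 → 3-byte char #1 = EC 94 9A.
Offset 3: leading byte 0xF0 = 11110000 → 4-byte char #2 = F0 9D 95 B0.
Leading byte 0xF0 = 11110000 matches 11110xxx → 4-byte sequence.
Byte 1: 0xF0 = 11110000, payload 000 (3 bits).
Byte 2: 0x9D = 10011101 (10xxxxxx ✓), payload 011101.
Byte 3: 0x95 = 10010101 (10xxxxxx ✓), payload 010101.
Byte 4: 0xB0 = 10110000 (10xxxxxx ✓), payload 110000.
Concatenate: 000011101010101110000 = 0x1D570 (21 bits → U+1D570).

U+1D570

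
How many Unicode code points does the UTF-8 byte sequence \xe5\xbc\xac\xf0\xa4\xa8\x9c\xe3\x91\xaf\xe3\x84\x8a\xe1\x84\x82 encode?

5

Byte at offset 0: 0xE5 = 11100101 → 3-byte char (#1). Advance 3.
Byte at offset 3: 0xF0 = 11110000 → 4-byte char (#2). Advance 4.
Byte at offset 7: 0xE3 = 11100011 → 3-byte char (#3). Advance 3.
Byte at offset 10: 0xE3 = 11100011 → 3-byte char (#4). Advance 3.
Byte at offset 13: 0xE1 = 11100001 → 3-byte char (#5). Advance 3.
Reached end at offset 16 after 5 code points.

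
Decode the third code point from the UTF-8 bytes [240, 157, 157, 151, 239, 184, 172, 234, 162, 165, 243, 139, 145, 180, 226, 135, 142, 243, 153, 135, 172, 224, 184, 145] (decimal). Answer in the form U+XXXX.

Offset 0: leading byte 0xF0 = 11110000 → 4-byte char #1 = F0 9D 9D 97.
Offset 4: leading byte 0xEF = 11101111 → 3-byte char #2 = EF B8 AC.
Offset 7: leading byte 0xEA = 11101010 → 3-byte char #3 = EA A2 A5.
Leading byte 0xEA = 11101010 matches 1110xxxx → 3-byte sequence.
Byte 1: 0xEA = 11101010, payload 1010 (4 bits).
Byte 2: 0xA2 = 10100010 (10xxxxxx ✓), payload 100010.
Byte 3: 0xA5 = 10100101 (10xxxxxx ✓), payload 100101.
Concatenate: 1010100010100101 = 0xA8A5 (16 bits → U+A8A5).

U+A8A5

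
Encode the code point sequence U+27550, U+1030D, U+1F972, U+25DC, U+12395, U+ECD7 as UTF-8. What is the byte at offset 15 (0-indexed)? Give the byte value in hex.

0xF0

U+27550 → 4-byte form F0 A7 95 90 at offsets 0–3.
U+1030D → 4-byte form F0 90 8C 8D at offsets 4–7.
U+1F972 → 4-byte form F0 9F A5 B2 at offsets 8–11.
U+25DC → 3-byte form E2 97 9C at offsets 12–14.
U+12395 → 4-byte form F0 92 8E 95 at offsets 15–18.
Offset 15 falls in char 5's range; it's byte 1 of F0 92 8E 95 = 0xF0.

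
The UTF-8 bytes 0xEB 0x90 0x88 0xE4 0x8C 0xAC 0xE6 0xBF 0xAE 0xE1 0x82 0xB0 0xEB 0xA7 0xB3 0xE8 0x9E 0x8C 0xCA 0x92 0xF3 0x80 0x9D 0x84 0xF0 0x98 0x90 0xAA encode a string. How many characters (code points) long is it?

Byte at offset 0: 0xEB = 11101011 → 3-byte char (#1). Advance 3.
Byte at offset 3: 0xE4 = 11100100 → 3-byte char (#2). Advance 3.
Byte at offset 6: 0xE6 = 11100110 → 3-byte char (#3). Advance 3.
Byte at offset 9: 0xE1 = 11100001 → 3-byte char (#4). Advance 3.
Byte at offset 12: 0xEB = 11101011 → 3-byte char (#5). Advance 3.
Byte at offset 15: 0xE8 = 11101000 → 3-byte char (#6). Advance 3.
Byte at offset 18: 0xCA = 11001010 → 2-byte char (#7). Advance 2.
Byte at offset 20: 0xF3 = 11110011 → 4-byte char (#8). Advance 4.
Byte at offset 24: 0xF0 = 11110000 → 4-byte char (#9). Advance 4.
Reached end at offset 28 after 9 code points.

9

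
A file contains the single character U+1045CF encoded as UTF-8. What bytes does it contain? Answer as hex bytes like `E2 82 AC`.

F4 84 97 8F

U+1045CF = 0x1045CF = 1066447 decimal. In range U+10000–U+10FFFF → 4-byte form: 11110xxx 10xxxxxx 10xxxxxx 10xxxxxx.
Binary (21 bits): 100000100010111001111.
Split 3+6+6+6: 100 | 000100 | 010111 | 001111.
Byte 1: 11110100 = 0xF4.
Byte 2: 10000100 = 0x84.
Byte 3: 10010111 = 0x97.
Byte 4: 10001111 = 0x8F.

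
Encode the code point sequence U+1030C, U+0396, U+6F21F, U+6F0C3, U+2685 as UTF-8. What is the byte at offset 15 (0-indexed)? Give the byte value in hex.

U+1030C → 4-byte form F0 90 8C 8C at offsets 0–3.
U+0396 → 2-byte form CE 96 at offsets 4–5.
U+6F21F → 4-byte form F1 AF 88 9F at offsets 6–9.
U+6F0C3 → 4-byte form F1 AF 83 83 at offsets 10–13.
U+2685 → 3-byte form E2 9A 85 at offsets 14–16.
Offset 15 falls in char 5's range; it's byte 2 of E2 9A 85 = 0x9A.

0x9A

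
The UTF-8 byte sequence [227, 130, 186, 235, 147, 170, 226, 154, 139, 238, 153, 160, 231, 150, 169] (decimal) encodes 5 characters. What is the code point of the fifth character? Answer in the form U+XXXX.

Offset 0: leading byte 0xE3 = 11100011 → 3-byte char #1 = E3 82 BA.
Offset 3: leading byte 0xEB = 11101011 → 3-byte char #2 = EB 93 AA.
Offset 6: leading byte 0xE2 = 11100010 → 3-byte char #3 = E2 9A 8B.
Offset 9: leading byte 0xEE = 11101110 → 3-byte char #4 = EE 99 A0.
Offset 12: leading byte 0xE7 = 11100111 → 3-byte char #5 = E7 96 A9.
Leading byte 0xE7 = 11100111 matches 1110xxxx → 3-byte sequence.
Byte 1: 0xE7 = 11100111, payload 0111 (4 bits).
Byte 2: 0x96 = 10010110 (10xxxxxx ✓), payload 010110.
Byte 3: 0xA9 = 10101001 (10xxxxxx ✓), payload 101001.
Concatenate: 0111010110101001 = 0x75A9 (16 bits → U+75A9).

U+75A9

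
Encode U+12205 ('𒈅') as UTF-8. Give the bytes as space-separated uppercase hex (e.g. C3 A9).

F0 92 88 85

U+12205 = 0x12205 = 74245 decimal. In range U+10000–U+10FFFF → 4-byte form: 11110xxx 10xxxxxx 10xxxxxx 10xxxxxx.
Binary (21 bits): 000010010001000000101.
Split 3+6+6+6: 000 | 010010 | 001000 | 000101.
Byte 1: 11110000 = 0xF0.
Byte 2: 10010010 = 0x92.
Byte 3: 10001000 = 0x88.
Byte 4: 10000101 = 0x85.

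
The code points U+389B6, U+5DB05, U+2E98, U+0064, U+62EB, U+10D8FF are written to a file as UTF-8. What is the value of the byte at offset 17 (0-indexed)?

0xA3

U+389B6 → 4-byte form F0 B8 A6 B6 at offsets 0–3.
U+5DB05 → 4-byte form F1 9D AC 85 at offsets 4–7.
U+2E98 → 3-byte form E2 BA 98 at offsets 8–10.
U+0064 → 1-byte form 64 at offsets 11–11.
U+62EB → 3-byte form E6 8B AB at offsets 12–14.
U+10D8FF → 4-byte form F4 8D A3 BF at offsets 15–18.
Offset 17 falls in char 6's range; it's byte 3 of F4 8D A3 BF = 0xA3.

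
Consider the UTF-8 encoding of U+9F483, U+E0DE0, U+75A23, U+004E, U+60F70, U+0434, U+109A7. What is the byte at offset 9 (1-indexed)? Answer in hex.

0xF1

1-indexed offset 9 is 0-indexed offset 8.
U+9F483 → 4-byte form F2 9F 92 83 at offsets 0–3.
U+E0DE0 → 4-byte form F3 A0 B7 A0 at offsets 4–7.
U+75A23 → 4-byte form F1 B5 A8 A3 at offsets 8–11.
Offset 8 falls in char 3's range; it's byte 1 of F1 B5 A8 A3 = 0xF1.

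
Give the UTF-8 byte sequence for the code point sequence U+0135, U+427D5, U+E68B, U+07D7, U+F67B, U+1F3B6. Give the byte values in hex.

U+0135: 2-byte form → C4 B5.
U+427D5: 4-byte form → F1 82 9F 95.
U+E68B: 3-byte form → EE 9A 8B.
U+07D7: 2-byte form → DF 97.
U+F67B: 3-byte form → EF 99 BB.
U+1F3B6: 4-byte form → F0 9F 8E B6.
Concatenated (18 bytes): C4 B5 F1 82 9F 95 EE 9A 8B DF 97 EF 99 BB F0 9F 8E B6.

C4 B5 F1 82 9F 95 EE 9A 8B DF 97 EF 99 BB F0 9F 8E B6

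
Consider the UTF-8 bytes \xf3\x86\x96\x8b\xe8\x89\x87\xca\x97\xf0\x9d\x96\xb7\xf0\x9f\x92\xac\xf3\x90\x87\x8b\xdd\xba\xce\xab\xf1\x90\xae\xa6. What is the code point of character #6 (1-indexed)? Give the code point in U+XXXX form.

U+D01CB

Offset 0: leading byte 0xF3 = 11110011 → 4-byte char #1 = F3 86 96 8B.
Offset 4: leading byte 0xE8 = 11101000 → 3-byte char #2 = E8 89 87.
Offset 7: leading byte 0xCA = 11001010 → 2-byte char #3 = CA 97.
Offset 9: leading byte 0xF0 = 11110000 → 4-byte char #4 = F0 9D 96 B7.
Offset 13: leading byte 0xF0 = 11110000 → 4-byte char #5 = F0 9F 92 AC.
Offset 17: leading byte 0xF3 = 11110011 → 4-byte char #6 = F3 90 87 8B.
Leading byte 0xF3 = 11110011 matches 11110xxx → 4-byte sequence.
Byte 1: 0xF3 = 11110011, payload 011 (3 bits).
Byte 2: 0x90 = 10010000 (10xxxxxx ✓), payload 010000.
Byte 3: 0x87 = 10000111 (10xxxxxx ✓), payload 000111.
Byte 4: 0x8B = 10001011 (10xxxxxx ✓), payload 001011.
Concatenate: 011010000000111001011 = 0xD01CB (21 bits → U+D01CB).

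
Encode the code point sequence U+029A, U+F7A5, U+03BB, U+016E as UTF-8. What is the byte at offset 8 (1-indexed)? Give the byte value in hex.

1-indexed offset 8 is 0-indexed offset 7.
U+029A → 2-byte form CA 9A at offsets 0–1.
U+F7A5 → 3-byte form EF 9E A5 at offsets 2–4.
U+03BB → 2-byte form CE BB at offsets 5–6.
U+016E → 2-byte form C5 AE at offsets 7–8.
Offset 7 falls in char 4's range; it's byte 1 of C5 AE = 0xC5.

0xC5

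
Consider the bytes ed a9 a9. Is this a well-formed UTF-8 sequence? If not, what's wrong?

Structurally a 3-byte sequence; payload = 0xDA69.
But 0xDA69 is in U+D800–U+DFFF, the surrogate range. Surrogates are not Unicode scalar values and are forbidden in UTF-8.

invalid (encodes a surrogate (U+D800–U+DFFF))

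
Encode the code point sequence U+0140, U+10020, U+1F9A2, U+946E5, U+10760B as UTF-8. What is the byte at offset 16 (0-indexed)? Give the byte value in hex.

0x98

U+0140 → 2-byte form C5 80 at offsets 0–1.
U+10020 → 4-byte form F0 90 80 A0 at offsets 2–5.
U+1F9A2 → 4-byte form F0 9F A6 A2 at offsets 6–9.
U+946E5 → 4-byte form F2 94 9B A5 at offsets 10–13.
U+10760B → 4-byte form F4 87 98 8B at offsets 14–17.
Offset 16 falls in char 5's range; it's byte 3 of F4 87 98 8B = 0x98.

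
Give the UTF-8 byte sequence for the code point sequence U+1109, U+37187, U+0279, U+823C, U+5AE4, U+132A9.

U+1109: 3-byte form → E1 84 89.
U+37187: 4-byte form → F0 B7 86 87.
U+0279: 2-byte form → C9 B9.
U+823C: 3-byte form → E8 88 BC.
U+5AE4: 3-byte form → E5 AB A4.
U+132A9: 4-byte form → F0 93 8A A9.
Concatenated (19 bytes): E1 84 89 F0 B7 86 87 C9 B9 E8 88 BC E5 AB A4 F0 93 8A A9.

E1 84 89 F0 B7 86 87 C9 B9 E8 88 BC E5 AB A4 F0 93 8A A9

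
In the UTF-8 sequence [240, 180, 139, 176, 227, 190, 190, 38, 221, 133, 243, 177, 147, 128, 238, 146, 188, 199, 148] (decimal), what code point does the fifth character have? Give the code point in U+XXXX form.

Offset 0: leading byte 0xF0 = 11110000 → 4-byte char #1 = F0 B4 8B B0.
Offset 4: leading byte 0xE3 = 11100011 → 3-byte char #2 = E3 BE BE.
Offset 7: leading byte 0x26 = 00100110 → 1-byte char #3 = 26.
Offset 8: leading byte 0xDD = 11011101 → 2-byte char #4 = DD 85.
Offset 10: leading byte 0xF3 = 11110011 → 4-byte char #5 = F3 B1 93 80.
Leading byte 0xF3 = 11110011 matches 11110xxx → 4-byte sequence.
Byte 1: 0xF3 = 11110011, payload 011 (3 bits).
Byte 2: 0xB1 = 10110001 (10xxxxxx ✓), payload 110001.
Byte 3: 0x93 = 10010011 (10xxxxxx ✓), payload 010011.
Byte 4: 0x80 = 10000000 (10xxxxxx ✓), payload 000000.
Concatenate: 011110001010011000000 = 0xF14C0 (21 bits → U+F14C0).

U+F14C0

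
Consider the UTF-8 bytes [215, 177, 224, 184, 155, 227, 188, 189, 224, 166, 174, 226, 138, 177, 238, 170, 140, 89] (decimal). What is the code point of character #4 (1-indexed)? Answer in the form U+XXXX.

Offset 0: leading byte 0xD7 = 11010111 → 2-byte char #1 = D7 B1.
Offset 2: leading byte 0xE0 = 11100000 → 3-byte char #2 = E0 B8 9B.
Offset 5: leading byte 0xE3 = 11100011 → 3-byte char #3 = E3 BC BD.
Offset 8: leading byte 0xE0 = 11100000 → 3-byte char #4 = E0 A6 AE.
Leading byte 0xE0 = 11100000 matches 1110xxxx → 3-byte sequence.
Byte 1: 0xE0 = 11100000, payload 0000 (4 bits).
Byte 2: 0xA6 = 10100110 (10xxxxxx ✓), payload 100110.
Byte 3: 0xAE = 10101110 (10xxxxxx ✓), payload 101110.
Concatenate: 0000100110101110 = 0x9AE (16 bits → U+09AE).

U+09AE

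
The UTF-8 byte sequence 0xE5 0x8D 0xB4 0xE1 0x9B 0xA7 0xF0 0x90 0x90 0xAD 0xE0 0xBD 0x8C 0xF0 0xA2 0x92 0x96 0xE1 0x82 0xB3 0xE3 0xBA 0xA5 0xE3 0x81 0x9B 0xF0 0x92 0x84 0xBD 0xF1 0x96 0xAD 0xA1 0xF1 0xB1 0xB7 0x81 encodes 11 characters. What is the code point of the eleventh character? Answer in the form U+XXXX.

Offset 0: leading byte 0xE5 = 11100101 → 3-byte char #1 = E5 8D B4.
Offset 3: leading byte 0xE1 = 11100001 → 3-byte char #2 = E1 9B A7.
Offset 6: leading byte 0xF0 = 11110000 → 4-byte char #3 = F0 90 90 AD.
Offset 10: leading byte 0xE0 = 11100000 → 3-byte char #4 = E0 BD 8C.
Offset 13: leading byte 0xF0 = 11110000 → 4-byte char #5 = F0 A2 92 96.
Offset 17: leading byte 0xE1 = 11100001 → 3-byte char #6 = E1 82 B3.
Offset 20: leading byte 0xE3 = 11100011 → 3-byte char #7 = E3 BA A5.
Offset 23: leading byte 0xE3 = 11100011 → 3-byte char #8 = E3 81 9B.
Offset 26: leading byte 0xF0 = 11110000 → 4-byte char #9 = F0 92 84 BD.
Offset 30: leading byte 0xF1 = 11110001 → 4-byte char #10 = F1 96 AD A1.
Offset 34: leading byte 0xF1 = 11110001 → 4-byte char #11 = F1 B1 B7 81.
Leading byte 0xF1 = 11110001 matches 11110xxx → 4-byte sequence.
Byte 1: 0xF1 = 11110001, payload 001 (3 bits).
Byte 2: 0xB1 = 10110001 (10xxxxxx ✓), payload 110001.
Byte 3: 0xB7 = 10110111 (10xxxxxx ✓), payload 110111.
Byte 4: 0x81 = 10000001 (10xxxxxx ✓), payload 000001.
Concatenate: 001110001110111000001 = 0x71DC1 (21 bits → U+71DC1).

U+71DC1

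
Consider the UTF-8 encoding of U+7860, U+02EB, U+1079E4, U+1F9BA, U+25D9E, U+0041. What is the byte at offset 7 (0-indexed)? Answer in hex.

U+7860 → 3-byte form E7 A1 A0 at offsets 0–2.
U+02EB → 2-byte form CB AB at offsets 3–4.
U+1079E4 → 4-byte form F4 87 A7 A4 at offsets 5–8.
Offset 7 falls in char 3's range; it's byte 3 of F4 87 A7 A4 = 0xA7.

0xA7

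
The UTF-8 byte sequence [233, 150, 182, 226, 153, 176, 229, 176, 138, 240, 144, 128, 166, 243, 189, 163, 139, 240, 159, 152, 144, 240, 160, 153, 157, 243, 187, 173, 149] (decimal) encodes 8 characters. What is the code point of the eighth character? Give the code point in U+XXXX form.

Offset 0: leading byte 0xE9 = 11101001 → 3-byte char #1 = E9 96 B6.
Offset 3: leading byte 0xE2 = 11100010 → 3-byte char #2 = E2 99 B0.
Offset 6: leading byte 0xE5 = 11100101 → 3-byte char #3 = E5 B0 8A.
Offset 9: leading byte 0xF0 = 11110000 → 4-byte char #4 = F0 90 80 A6.
Offset 13: leading byte 0xF3 = 11110011 → 4-byte char #5 = F3 BD A3 8B.
Offset 17: leading byte 0xF0 = 11110000 → 4-byte char #6 = F0 9F 98 90.
Offset 21: leading byte 0xF0 = 11110000 → 4-byte char #7 = F0 A0 99 9D.
Offset 25: leading byte 0xF3 = 11110011 → 4-byte char #8 = F3 BB AD 95.
Leading byte 0xF3 = 11110011 matches 11110xxx → 4-byte sequence.
Byte 1: 0xF3 = 11110011, payload 011 (3 bits).
Byte 2: 0xBB = 10111011 (10xxxxxx ✓), payload 111011.
Byte 3: 0xAD = 10101101 (10xxxxxx ✓), payload 101101.
Byte 4: 0x95 = 10010101 (10xxxxxx ✓), payload 010101.
Concatenate: 011111011101101010101 = 0xFBB55 (21 bits → U+FBB55).

U+FBB55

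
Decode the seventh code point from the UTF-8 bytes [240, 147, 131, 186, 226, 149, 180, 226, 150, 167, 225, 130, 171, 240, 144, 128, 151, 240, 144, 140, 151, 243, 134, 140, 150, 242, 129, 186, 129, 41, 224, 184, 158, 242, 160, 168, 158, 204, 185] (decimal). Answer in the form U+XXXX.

Offset 0: leading byte 0xF0 = 11110000 → 4-byte char #1 = F0 93 83 BA.
Offset 4: leading byte 0xE2 = 11100010 → 3-byte char #2 = E2 95 B4.
Offset 7: leading byte 0xE2 = 11100010 → 3-byte char #3 = E2 96 A7.
Offset 10: leading byte 0xE1 = 11100001 → 3-byte char #4 = E1 82 AB.
Offset 13: leading byte 0xF0 = 11110000 → 4-byte char #5 = F0 90 80 97.
Offset 17: leading byte 0xF0 = 11110000 → 4-byte char #6 = F0 90 8C 97.
Offset 21: leading byte 0xF3 = 11110011 → 4-byte char #7 = F3 86 8C 96.
Leading byte 0xF3 = 11110011 matches 11110xxx → 4-byte sequence.
Byte 1: 0xF3 = 11110011, payload 011 (3 bits).
Byte 2: 0x86 = 10000110 (10xxxxxx ✓), payload 000110.
Byte 3: 0x8C = 10001100 (10xxxxxx ✓), payload 001100.
Byte 4: 0x96 = 10010110 (10xxxxxx ✓), payload 010110.
Concatenate: 011000110001100010110 = 0xC6316 (21 bits → U+C6316).

U+C6316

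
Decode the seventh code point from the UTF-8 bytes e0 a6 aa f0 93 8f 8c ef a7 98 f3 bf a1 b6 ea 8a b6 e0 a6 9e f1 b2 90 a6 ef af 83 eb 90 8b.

Offset 0: leading byte 0xE0 = 11100000 → 3-byte char #1 = E0 A6 AA.
Offset 3: leading byte 0xF0 = 11110000 → 4-byte char #2 = F0 93 8F 8C.
Offset 7: leading byte 0xEF = 11101111 → 3-byte char #3 = EF A7 98.
Offset 10: leading byte 0xF3 = 11110011 → 4-byte char #4 = F3 BF A1 B6.
Offset 14: leading byte 0xEA = 11101010 → 3-byte char #5 = EA 8A B6.
Offset 17: leading byte 0xE0 = 11100000 → 3-byte char #6 = E0 A6 9E.
Offset 20: leading byte 0xF1 = 11110001 → 4-byte char #7 = F1 B2 90 A6.
Leading byte 0xF1 = 11110001 matches 11110xxx → 4-byte sequence.
Byte 1: 0xF1 = 11110001, payload 001 (3 bits).
Byte 2: 0xB2 = 10110010 (10xxxxxx ✓), payload 110010.
Byte 3: 0x90 = 10010000 (10xxxxxx ✓), payload 010000.
Byte 4: 0xA6 = 10100110 (10xxxxxx ✓), payload 100110.
Concatenate: 001110010010000100110 = 0x72426 (21 bits → U+72426).

U+72426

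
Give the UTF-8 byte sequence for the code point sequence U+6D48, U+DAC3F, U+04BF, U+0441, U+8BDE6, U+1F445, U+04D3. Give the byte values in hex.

E6 B5 88 F3 9A B0 BF D2 BF D1 81 F2 8B B7 A6 F0 9F 91 85 D3 93

U+6D48: 3-byte form → E6 B5 88.
U+DAC3F: 4-byte form → F3 9A B0 BF.
U+04BF: 2-byte form → D2 BF.
U+0441: 2-byte form → D1 81.
U+8BDE6: 4-byte form → F2 8B B7 A6.
U+1F445: 4-byte form → F0 9F 91 85.
U+04D3: 2-byte form → D3 93.
Concatenated (21 bytes): E6 B5 88 F3 9A B0 BF D2 BF D1 81 F2 8B B7 A6 F0 9F 91 85 D3 93.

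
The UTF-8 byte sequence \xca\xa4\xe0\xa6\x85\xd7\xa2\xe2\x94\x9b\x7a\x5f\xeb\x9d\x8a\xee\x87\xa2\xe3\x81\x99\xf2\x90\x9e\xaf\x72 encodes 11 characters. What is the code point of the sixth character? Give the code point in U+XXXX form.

U+005F

Offset 0: leading byte 0xCA = 11001010 → 2-byte char #1 = CA A4.
Offset 2: leading byte 0xE0 = 11100000 → 3-byte char #2 = E0 A6 85.
Offset 5: leading byte 0xD7 = 11010111 → 2-byte char #3 = D7 A2.
Offset 7: leading byte 0xE2 = 11100010 → 3-byte char #4 = E2 94 9B.
Offset 10: leading byte 0x7A = 01111010 → 1-byte char #5 = 7A.
Offset 11: leading byte 0x5F = 01011111 → 1-byte char #6 = 5F.
Leading byte 0x5F = 01011111 matches 0xxxxxxx → 1-byte sequence.
Byte 1: 0x5F = 01011111, payload 1011111 (7 bits).
Concatenate: 1011111 = 0x5F (7 bits → U+005F).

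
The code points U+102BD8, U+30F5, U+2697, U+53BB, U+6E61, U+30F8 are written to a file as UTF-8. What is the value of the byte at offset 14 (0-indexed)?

U+102BD8 → 4-byte form F4 82 AF 98 at offsets 0–3.
U+30F5 → 3-byte form E3 83 B5 at offsets 4–6.
U+2697 → 3-byte form E2 9A 97 at offsets 7–9.
U+53BB → 3-byte form E5 8E BB at offsets 10–12.
U+6E61 → 3-byte form E6 B9 A1 at offsets 13–15.
Offset 14 falls in char 5's range; it's byte 2 of E6 B9 A1 = 0xB9.

0xB9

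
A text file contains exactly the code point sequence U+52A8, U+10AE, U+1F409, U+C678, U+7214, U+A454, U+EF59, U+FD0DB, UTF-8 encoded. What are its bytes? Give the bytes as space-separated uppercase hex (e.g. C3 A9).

U+52A8: 3-byte form → E5 8A A8.
U+10AE: 3-byte form → E1 82 AE.
U+1F409: 4-byte form → F0 9F 90 89.
U+C678: 3-byte form → EC 99 B8.
U+7214: 3-byte form → E7 88 94.
U+A454: 3-byte form → EA 91 94.
U+EF59: 3-byte form → EE BD 99.
U+FD0DB: 4-byte form → F3 BD 83 9B.
Concatenated (26 bytes): E5 8A A8 E1 82 AE F0 9F 90 89 EC 99 B8 E7 88 94 EA 91 94 EE BD 99 F3 BD 83 9B.

E5 8A A8 E1 82 AE F0 9F 90 89 EC 99 B8 E7 88 94 EA 91 94 EE BD 99 F3 BD 83 9B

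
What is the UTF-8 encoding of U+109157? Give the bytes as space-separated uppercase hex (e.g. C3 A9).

U+109157 = 0x109157 = 1085783 decimal. In range U+10000–U+10FFFF → 4-byte form: 11110xxx 10xxxxxx 10xxxxxx 10xxxxxx.
Binary (21 bits): 100001001000101010111.
Split 3+6+6+6: 100 | 001001 | 000101 | 010111.
Byte 1: 11110100 = 0xF4.
Byte 2: 10001001 = 0x89.
Byte 3: 10000101 = 0x85.
Byte 4: 10010111 = 0x97.

F4 89 85 97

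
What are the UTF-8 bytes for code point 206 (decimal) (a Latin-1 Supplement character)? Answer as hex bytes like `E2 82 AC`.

C3 8E

U+00CE = 0xCE = 206 decimal. In range U+0080–U+07FF → 2-byte form: 110xxxxx 10xxxxxx.
Binary (11 bits): 00011001110.
Split 5+6: 00011 | 001110.
Byte 1: 11000011 = 0xC3.
Byte 2: 10001110 = 0x8E.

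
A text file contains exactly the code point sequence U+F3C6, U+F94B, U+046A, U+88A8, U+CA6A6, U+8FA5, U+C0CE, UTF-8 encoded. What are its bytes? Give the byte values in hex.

EF 8F 86 EF A5 8B D1 AA E8 A2 A8 F3 8A 9A A6 E8 BE A5 EC 83 8E

U+F3C6: 3-byte form → EF 8F 86.
U+F94B: 3-byte form → EF A5 8B.
U+046A: 2-byte form → D1 AA.
U+88A8: 3-byte form → E8 A2 A8.
U+CA6A6: 4-byte form → F3 8A 9A A6.
U+8FA5: 3-byte form → E8 BE A5.
U+C0CE: 3-byte form → EC 83 8E.
Concatenated (21 bytes): EF 8F 86 EF A5 8B D1 AA E8 A2 A8 F3 8A 9A A6 E8 BE A5 EC 83 8E.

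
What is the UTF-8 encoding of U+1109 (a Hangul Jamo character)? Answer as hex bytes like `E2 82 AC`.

E1 84 89

U+1109 = 0x1109 = 4361 decimal. In range U+0800–U+FFFF → 3-byte form: 1110xxxx 10xxxxxx 10xxxxxx.
Binary (16 bits): 0001000100001001.
Split 4+6+6: 0001 | 000100 | 001001.
Byte 1: 11100001 = 0xE1.
Byte 2: 10000100 = 0x84.
Byte 3: 10001001 = 0x89.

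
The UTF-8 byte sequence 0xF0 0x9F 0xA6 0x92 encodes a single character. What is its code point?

U+1F992

Leading byte 0xF0 = 11110000 matches 11110xxx → 4-byte sequence.
Byte 1: 0xF0 = 11110000, payload 000 (3 bits).
Byte 2: 0x9F = 10011111 (10xxxxxx ✓), payload 011111.
Byte 3: 0xA6 = 10100110 (10xxxxxx ✓), payload 100110.
Byte 4: 0x92 = 10010010 (10xxxxxx ✓), payload 010010.
Concatenate: 000011111100110010010 = 0x1F992 (21 bits → U+1F992).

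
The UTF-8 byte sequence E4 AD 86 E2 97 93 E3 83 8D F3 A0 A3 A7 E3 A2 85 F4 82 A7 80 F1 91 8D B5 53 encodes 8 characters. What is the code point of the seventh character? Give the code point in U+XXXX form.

Offset 0: leading byte 0xE4 = 11100100 → 3-byte char #1 = E4 AD 86.
Offset 3: leading byte 0xE2 = 11100010 → 3-byte char #2 = E2 97 93.
Offset 6: leading byte 0xE3 = 11100011 → 3-byte char #3 = E3 83 8D.
Offset 9: leading byte 0xF3 = 11110011 → 4-byte char #4 = F3 A0 A3 A7.
Offset 13: leading byte 0xE3 = 11100011 → 3-byte char #5 = E3 A2 85.
Offset 16: leading byte 0xF4 = 11110100 → 4-byte char #6 = F4 82 A7 80.
Offset 20: leading byte 0xF1 = 11110001 → 4-byte char #7 = F1 91 8D B5.
Leading byte 0xF1 = 11110001 matches 11110xxx → 4-byte sequence.
Byte 1: 0xF1 = 11110001, payload 001 (3 bits).
Byte 2: 0x91 = 10010001 (10xxxxxx ✓), payload 010001.
Byte 3: 0x8D = 10001101 (10xxxxxx ✓), payload 001101.
Byte 4: 0xB5 = 10110101 (10xxxxxx ✓), payload 110101.
Concatenate: 001010001001101110101 = 0x51375 (21 bits → U+51375).

U+51375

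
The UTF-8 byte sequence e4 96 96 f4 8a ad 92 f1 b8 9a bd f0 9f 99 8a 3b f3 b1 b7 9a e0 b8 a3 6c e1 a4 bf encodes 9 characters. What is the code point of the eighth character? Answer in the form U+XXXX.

Offset 0: leading byte 0xE4 = 11100100 → 3-byte char #1 = E4 96 96.
Offset 3: leading byte 0xF4 = 11110100 → 4-byte char #2 = F4 8A AD 92.
Offset 7: leading byte 0xF1 = 11110001 → 4-byte char #3 = F1 B8 9A BD.
Offset 11: leading byte 0xF0 = 11110000 → 4-byte char #4 = F0 9F 99 8A.
Offset 15: leading byte 0x3B = 00111011 → 1-byte char #5 = 3B.
Offset 16: leading byte 0xF3 = 11110011 → 4-byte char #6 = F3 B1 B7 9A.
Offset 20: leading byte 0xE0 = 11100000 → 3-byte char #7 = E0 B8 A3.
Offset 23: leading byte 0x6C = 01101100 → 1-byte char #8 = 6C.
Leading byte 0x6C = 01101100 matches 0xxxxxxx → 1-byte sequence.
Byte 1: 0x6C = 01101100, payload 1101100 (7 bits).
Concatenate: 1101100 = 0x6C (7 bits → U+006C).

U+006C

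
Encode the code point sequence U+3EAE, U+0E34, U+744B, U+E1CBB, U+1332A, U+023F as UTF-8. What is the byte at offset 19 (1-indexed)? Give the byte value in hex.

0xBF

1-indexed offset 19 is 0-indexed offset 18.
U+3EAE → 3-byte form E3 BA AE at offsets 0–2.
U+0E34 → 3-byte form E0 B8 B4 at offsets 3–5.
U+744B → 3-byte form E7 91 8B at offsets 6–8.
U+E1CBB → 4-byte form F3 A1 B2 BB at offsets 9–12.
U+1332A → 4-byte form F0 93 8C AA at offsets 13–16.
U+023F → 2-byte form C8 BF at offsets 17–18.
Offset 18 falls in char 6's range; it's byte 2 of C8 BF = 0xBF.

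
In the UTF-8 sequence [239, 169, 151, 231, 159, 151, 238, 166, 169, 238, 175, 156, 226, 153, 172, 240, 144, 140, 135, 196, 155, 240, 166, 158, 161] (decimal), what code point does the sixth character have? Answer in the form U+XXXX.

U+10307

Offset 0: leading byte 0xEF = 11101111 → 3-byte char #1 = EF A9 97.
Offset 3: leading byte 0xE7 = 11100111 → 3-byte char #2 = E7 9F 97.
Offset 6: leading byte 0xEE = 11101110 → 3-byte char #3 = EE A6 A9.
Offset 9: leading byte 0xEE = 11101110 → 3-byte char #4 = EE AF 9C.
Offset 12: leading byte 0xE2 = 11100010 → 3-byte char #5 = E2 99 AC.
Offset 15: leading byte 0xF0 = 11110000 → 4-byte char #6 = F0 90 8C 87.
Leading byte 0xF0 = 11110000 matches 11110xxx → 4-byte sequence.
Byte 1: 0xF0 = 11110000, payload 000 (3 bits).
Byte 2: 0x90 = 10010000 (10xxxxxx ✓), payload 010000.
Byte 3: 0x8C = 10001100 (10xxxxxx ✓), payload 001100.
Byte 4: 0x87 = 10000111 (10xxxxxx ✓), payload 000111.
Concatenate: 000010000001100000111 = 0x10307 (21 bits → U+10307).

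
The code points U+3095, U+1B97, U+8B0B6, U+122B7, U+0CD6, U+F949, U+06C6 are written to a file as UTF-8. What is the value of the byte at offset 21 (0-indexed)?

0x86

U+3095 → 3-byte form E3 82 95 at offsets 0–2.
U+1B97 → 3-byte form E1 AE 97 at offsets 3–5.
U+8B0B6 → 4-byte form F2 8B 82 B6 at offsets 6–9.
U+122B7 → 4-byte form F0 92 8A B7 at offsets 10–13.
U+0CD6 → 3-byte form E0 B3 96 at offsets 14–16.
U+F949 → 3-byte form EF A5 89 at offsets 17–19.
U+06C6 → 2-byte form DB 86 at offsets 20–21.
Offset 21 falls in char 7's range; it's byte 2 of DB 86 = 0x86.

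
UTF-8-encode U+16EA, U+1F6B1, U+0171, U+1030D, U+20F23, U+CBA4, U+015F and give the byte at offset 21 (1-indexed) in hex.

1-indexed offset 21 is 0-indexed offset 20.
U+16EA → 3-byte form E1 9B AA at offsets 0–2.
U+1F6B1 → 4-byte form F0 9F 9A B1 at offsets 3–6.
U+0171 → 2-byte form C5 B1 at offsets 7–8.
U+1030D → 4-byte form F0 90 8C 8D at offsets 9–12.
U+20F23 → 4-byte form F0 A0 BC A3 at offsets 13–16.
U+CBA4 → 3-byte form EC AE A4 at offsets 17–19.
U+015F → 2-byte form C5 9F at offsets 20–21.
Offset 20 falls in char 7's range; it's byte 1 of C5 9F = 0xC5.

0xC5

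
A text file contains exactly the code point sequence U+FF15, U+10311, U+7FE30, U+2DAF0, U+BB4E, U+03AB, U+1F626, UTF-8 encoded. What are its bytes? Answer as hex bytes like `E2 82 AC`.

U+FF15: 3-byte form → EF BC 95.
U+10311: 4-byte form → F0 90 8C 91.
U+7FE30: 4-byte form → F1 BF B8 B0.
U+2DAF0: 4-byte form → F0 AD AB B0.
U+BB4E: 3-byte form → EB AD 8E.
U+03AB: 2-byte form → CE AB.
U+1F626: 4-byte form → F0 9F 98 A6.
Concatenated (24 bytes): EF BC 95 F0 90 8C 91 F1 BF B8 B0 F0 AD AB B0 EB AD 8E CE AB F0 9F 98 A6.

EF BC 95 F0 90 8C 91 F1 BF B8 B0 F0 AD AB B0 EB AD 8E CE AB F0 9F 98 A6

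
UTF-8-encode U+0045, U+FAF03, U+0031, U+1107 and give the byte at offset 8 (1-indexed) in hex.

0x84

1-indexed offset 8 is 0-indexed offset 7.
U+0045 → 1-byte form 45 at offsets 0–0.
U+FAF03 → 4-byte form F3 BA BC 83 at offsets 1–4.
U+0031 → 1-byte form 31 at offsets 5–5.
U+1107 → 3-byte form E1 84 87 at offsets 6–8.
Offset 7 falls in char 4's range; it's byte 2 of E1 84 87 = 0x84.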